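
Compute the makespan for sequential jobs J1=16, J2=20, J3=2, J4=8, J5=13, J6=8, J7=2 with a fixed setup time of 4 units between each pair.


Makespan = Σ processing + (n-1) × setup
= (16 + 20 + 2 + 8 + 13 + 8 + 2) + (7-1)×4
= 69 + 24
= 93 time units


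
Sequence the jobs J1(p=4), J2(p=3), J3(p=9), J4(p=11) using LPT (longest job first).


LPT: sort by longest processing time first
  J4: p=11
  J3: p=9
  J1: p=4
  J2: p=3
Order: J4 → J3 → J1 → J2


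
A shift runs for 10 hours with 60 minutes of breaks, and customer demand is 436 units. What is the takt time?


Available = 10×60 - 60 = 540 min
Takt time = 540 / 436
= 1.24 min/unit


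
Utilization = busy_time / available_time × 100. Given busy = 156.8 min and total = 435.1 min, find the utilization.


Utilization = busy / total × 100
= 156.8 / 435.1 × 100
= 36.0%


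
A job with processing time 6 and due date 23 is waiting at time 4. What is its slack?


Slack = due - current_time - processing
= 23 - 4 - 6
= 13


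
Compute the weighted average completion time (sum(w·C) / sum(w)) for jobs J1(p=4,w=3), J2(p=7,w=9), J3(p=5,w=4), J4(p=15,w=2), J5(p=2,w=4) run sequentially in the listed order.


Completion times:
  J1: C=4, w×C=3×4=12
  J2: C=11, w×C=9×11=99
  J3: C=16, w×C=4×16=64
  J4: C=31, w×C=2×31=62
  J5: C=33, w×C=4×33=132
Sum w×C = 369
Sum w = 22
Weighted avg = 369/22
= 16.77


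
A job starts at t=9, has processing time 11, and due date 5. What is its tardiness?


Completion = start + processing = 9 + 11 = 20
Tardiness = max(0, C - d) = max(0, 20 - 5)
= max(0, 15)
= 15


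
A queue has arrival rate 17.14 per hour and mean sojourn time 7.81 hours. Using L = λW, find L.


Little's law: L = λ × W
= 17.14 × 7.81
= 133.86


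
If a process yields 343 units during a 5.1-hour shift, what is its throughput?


Throughput = units / time
= 343 / 5.1
= 67.3 units/hour


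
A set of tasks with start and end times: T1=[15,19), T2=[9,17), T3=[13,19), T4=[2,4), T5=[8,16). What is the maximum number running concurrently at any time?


Check each time point for overlaps:
  t=15: 4 tasks active (T1, T2, T3, T5)
Max concurrent = 4


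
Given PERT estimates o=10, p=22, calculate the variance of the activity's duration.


σ² = ((p - o) / 6)² = (p - o)² / 36
= (22 - 10)² / 36
= 12² / 36
= 144 / 36
= 4.0000


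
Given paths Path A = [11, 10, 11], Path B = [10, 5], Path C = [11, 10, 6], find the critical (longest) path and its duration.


Path A: 11 + 10 + 11 = 32
Path B: 10 + 5 = 15
Path C: 11 + 10 + 6 = 27
Critical path = longest = max(32, 15, 27)
= 32 (Path A)


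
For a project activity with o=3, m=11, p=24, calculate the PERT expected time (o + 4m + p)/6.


te = (o + 4m + p) / 6
= (3 + 4×11 + 24) / 6
= (3 + 44 + 24) / 6
= 71 / 6
= 11.83


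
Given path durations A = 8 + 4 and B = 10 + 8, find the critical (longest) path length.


Path A: 8 + 4 = 12
Path B: 10 + 8 = 18
Critical path = longest = max(12, 18)
= 18 (Path B)


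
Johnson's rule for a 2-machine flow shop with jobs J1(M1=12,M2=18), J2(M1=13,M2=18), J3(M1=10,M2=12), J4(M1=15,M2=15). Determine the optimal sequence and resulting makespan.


Johnson's rule:
Group 1 (M1≤M2, sort by M1): ['J3', 'J1', 'J2', 'J4']
Group 2 (M1>M2, sort desc M2): []
Sequence: J3 → J1 → J2 → J4
Makespan calculation:
  J3: M1 done=10, M2 done=22
  J1: M1 done=22, M2 done=40
  J2: M1 done=35, M2 done=58
  J4: M1 done=50, M2 done=73
= Sequence: J3 → J1 → J2 → J4, Makespan: 73


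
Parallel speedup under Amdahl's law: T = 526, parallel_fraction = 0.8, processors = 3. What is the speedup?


Amdahl's law: T_p = T × ((1-p) + p/N)
= 526 × ((1-0.8) + 0.8/3)
= 526 × (0.20 + 0.2667)
= 526 × 0.4667
= 245.47
Speedup = 526/245.47
= 2.14×


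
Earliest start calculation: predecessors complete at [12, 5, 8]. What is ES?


ES = max of all predecessor completion times
Predecessors: [12, 5, 8]
ES = max(12, 5, 8)
= 12


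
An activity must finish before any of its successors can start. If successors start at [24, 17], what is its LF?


LF = min of all successor start times
Successors start at: [24, 17]
LF = min(24, 17)
= 17


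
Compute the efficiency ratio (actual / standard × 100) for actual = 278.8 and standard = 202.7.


Efficiency = (actual / standard) × 100
= (278.8 / 202.7) × 100
= 137.5%


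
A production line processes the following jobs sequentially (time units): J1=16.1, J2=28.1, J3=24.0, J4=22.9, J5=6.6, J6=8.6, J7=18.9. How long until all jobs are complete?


Sequential makespan: sum all processing times
= 16.1 + 28.1 + 24.0 + 22.9 + 6.6 + 8.6 + 18.9
= 125.2 time units


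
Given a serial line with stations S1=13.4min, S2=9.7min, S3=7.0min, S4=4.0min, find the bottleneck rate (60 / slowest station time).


Bottleneck = longest station time
Station times: [13.4, 9.7, 7.0, 4.0]
Max = 13.4 min
Rate = 60 / 13.4
= 4.48 units/hour (bottleneck: 13.4min)


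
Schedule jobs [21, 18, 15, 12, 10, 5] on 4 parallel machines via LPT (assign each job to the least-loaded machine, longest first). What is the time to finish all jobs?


Jobs (LPT sorted): [21, 18, 15, 12, 10, 5]
Machines: 4
  J=21 → Machine 1 (load: 0+21=21)
  J=18 → Machine 2 (load: 0+18=18)
  J=15 → Machine 3 (load: 0+15=15)
  J=12 → Machine 4 (load: 0+12=12)
  J=10 → Machine 4 (load: 12+10=22)
  J=5 → Machine 3 (load: 15+5=20)
Machine loads: [21, 18, 20, 22]
Makespan = max = 22 time units


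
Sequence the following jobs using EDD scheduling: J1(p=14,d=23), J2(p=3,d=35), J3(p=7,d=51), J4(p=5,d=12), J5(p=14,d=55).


EDD: sort by earliest due date
  J4: d=12, p=5
  J1: d=23, p=14
  J2: d=35, p=3
  J3: d=51, p=7
  J5: d=55, p=14
Order: J4 → J1 → J2 → J3 → J5


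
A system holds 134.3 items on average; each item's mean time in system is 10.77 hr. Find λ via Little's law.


Little's law: L = λW → λ = L / W
= 134.3 / 10.77
= 12.47 per hour


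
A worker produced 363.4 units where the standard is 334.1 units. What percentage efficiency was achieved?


Efficiency = (actual / standard) × 100
= (363.4 / 334.1) × 100
= 108.8%


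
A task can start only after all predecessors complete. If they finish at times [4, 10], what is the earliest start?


ES = max of all predecessor completion times
Predecessors: [4, 10]
ES = max(4, 10)
= 10


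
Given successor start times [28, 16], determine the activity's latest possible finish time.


LF = min of all successor start times
Successors start at: [28, 16]
LF = min(28, 16)
= 16


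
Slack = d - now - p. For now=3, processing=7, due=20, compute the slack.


Slack = due - current_time - processing
= 20 - 3 - 7
= 10


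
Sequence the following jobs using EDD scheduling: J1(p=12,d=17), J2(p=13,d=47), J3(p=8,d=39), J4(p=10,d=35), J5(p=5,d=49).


EDD: sort by earliest due date
  J1: d=17, p=12
  J4: d=35, p=10
  J3: d=39, p=8
  J2: d=47, p=13
  J5: d=49, p=5
Order: J1 → J4 → J3 → J2 → J5


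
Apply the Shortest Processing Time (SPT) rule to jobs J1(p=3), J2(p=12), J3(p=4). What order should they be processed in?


SPT: sort by shortest processing time
  J1: p=3
  J3: p=4
  J2: p=12
Order: J1 → J3 → J2


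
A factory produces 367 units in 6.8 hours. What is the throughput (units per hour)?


Throughput = units / time
= 367 / 6.8
= 54.0 units/hour


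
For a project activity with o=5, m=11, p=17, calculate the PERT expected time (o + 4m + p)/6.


te = (o + 4m + p) / 6
= (5 + 4×11 + 17) / 6
= (5 + 44 + 17) / 6
= 66 / 6
= 11.00


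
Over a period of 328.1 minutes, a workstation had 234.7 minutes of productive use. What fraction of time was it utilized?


Utilization = busy / total × 100
= 234.7 / 328.1 × 100
= 71.5%


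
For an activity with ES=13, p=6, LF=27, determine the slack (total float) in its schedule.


EF = ES + duration = 13 + 6 = 19
LS = LF - duration = 27 - 6 = 21
Total Float = LF - EF = 27 - 19
(or LS - ES = 21 - 13)
= 8


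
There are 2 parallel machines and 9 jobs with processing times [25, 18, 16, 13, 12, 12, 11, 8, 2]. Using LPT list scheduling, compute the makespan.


Jobs (LPT sorted): [25, 18, 16, 13, 12, 12, 11, 8, 2]
Machines: 2
  J=25 → Machine 1 (load: 0+25=25)
  J=18 → Machine 2 (load: 0+18=18)
  J=16 → Machine 2 (load: 18+16=34)
  J=13 → Machine 1 (load: 25+13=38)
  J=12 → Machine 2 (load: 34+12=46)
  J=12 → Machine 1 (load: 38+12=50)
  J=11 → Machine 2 (load: 46+11=57)
  J=8 → Machine 1 (load: 50+8=58)
  J=2 → Machine 2 (load: 57+2=59)
Machine loads: [58, 59]
Makespan = max = 59 time units


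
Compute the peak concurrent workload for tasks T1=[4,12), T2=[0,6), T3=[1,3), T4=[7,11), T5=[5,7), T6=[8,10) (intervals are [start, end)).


Check each time point for overlaps:
  t=5: 3 tasks active (T1, T2, T5)
Max concurrent = 3


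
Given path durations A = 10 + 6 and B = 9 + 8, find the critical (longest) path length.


Path A: 10 + 6 = 16
Path B: 9 + 8 = 17
Critical path = longest = max(16, 17)
= 17 (Path B)


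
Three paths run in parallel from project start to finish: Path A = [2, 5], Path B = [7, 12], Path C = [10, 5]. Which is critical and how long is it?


Path A: 2 + 5 = 7
Path B: 7 + 12 = 19
Path C: 10 + 5 = 15
Critical path = longest = max(7, 19, 15)
= 19 (Path B)


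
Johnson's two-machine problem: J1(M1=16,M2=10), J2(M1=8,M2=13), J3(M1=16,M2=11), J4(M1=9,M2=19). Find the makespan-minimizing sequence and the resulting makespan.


Johnson's rule:
Group 1 (M1≤M2, sort by M1): ['J2', 'J4']
Group 2 (M1>M2, sort desc M2): ['J3', 'J1']
Sequence: J2 → J4 → J3 → J1
Makespan calculation:
  J2: M1 done=8, M2 done=21
  J4: M1 done=17, M2 done=40
  J3: M1 done=33, M2 done=51
  J1: M1 done=49, M2 done=61
= Sequence: J2 → J4 → J3 → J1, Makespan: 61


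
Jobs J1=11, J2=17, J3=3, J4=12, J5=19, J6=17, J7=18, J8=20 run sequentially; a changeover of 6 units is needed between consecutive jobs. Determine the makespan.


Makespan = Σ processing + (n-1) × setup
= (11 + 17 + 3 + 12 + 19 + 17 + 18 + 20) + (8-1)×6
= 117 + 42
= 159 time units


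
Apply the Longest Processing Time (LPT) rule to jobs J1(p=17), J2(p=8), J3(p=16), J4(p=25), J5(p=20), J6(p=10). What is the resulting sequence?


LPT: sort by longest processing time first
  J4: p=25
  J5: p=20
  J1: p=17
  J3: p=16
  J6: p=10
  J2: p=8
Order: J4 → J5 → J1 → J3 → J6 → J2


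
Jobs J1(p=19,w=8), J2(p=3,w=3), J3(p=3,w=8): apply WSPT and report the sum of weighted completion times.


WSPT order (by p/w): J3 → J2 → J1
  J3: C=3, w·C=8×3=24
  J2: C=6, w·C=3×6=18
  J1: C=25, w·C=8×25=200
Σ w·C = 242
= 242


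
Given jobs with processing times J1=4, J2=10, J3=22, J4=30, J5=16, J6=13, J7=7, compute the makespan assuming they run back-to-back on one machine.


Sequential makespan: sum all processing times
= 4 + 10 + 22 + 30 + 16 + 13 + 7
= 102 time units


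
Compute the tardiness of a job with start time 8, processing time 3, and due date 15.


Completion = start + processing = 8 + 3 = 11
Tardiness = max(0, C - d) = max(0, 11 - 15)
= max(0, -4)
= 0


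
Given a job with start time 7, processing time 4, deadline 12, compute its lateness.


Completion = 7 + 4 = 11
Lateness = C - d = 11 - 12
= -1


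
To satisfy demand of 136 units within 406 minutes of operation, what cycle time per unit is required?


Cycle time = available time / demand
= 406 / 136
= 2.99 min/unit


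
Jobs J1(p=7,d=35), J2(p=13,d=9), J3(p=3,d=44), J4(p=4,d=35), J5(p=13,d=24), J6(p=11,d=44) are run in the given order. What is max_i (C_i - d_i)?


Lateness per job (L = C - d):
  J1: C=7, d=35, L=-28
  J2: C=20, d=9, L=11
  J3: C=23, d=44, L=-21
  J4: C=27, d=35, L=-8
  J5: C=40, d=24, L=16
  J6: C=51, d=44, L=7
Lmax = max(-28, 11, -21, -8, 16, 7)
= 16


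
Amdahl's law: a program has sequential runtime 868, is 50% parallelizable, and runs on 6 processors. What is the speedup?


Amdahl's law: T_p = T × ((1-p) + p/N)
= 868 × ((1-0.5) + 0.5/6)
= 868 × (0.50 + 0.0833)
= 868 × 0.5833
= 506.33
Speedup = 868/506.33
= 1.71×


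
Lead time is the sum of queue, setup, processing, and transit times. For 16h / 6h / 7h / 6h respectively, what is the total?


Lead time = queue + setup + processing + transit
= 16 + 6 + 7 + 6
= 35 hours


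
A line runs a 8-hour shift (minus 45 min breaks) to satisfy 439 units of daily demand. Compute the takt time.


Available = 8×60 - 45 = 435 min
Takt time = 435 / 439
= 0.99 min/unit


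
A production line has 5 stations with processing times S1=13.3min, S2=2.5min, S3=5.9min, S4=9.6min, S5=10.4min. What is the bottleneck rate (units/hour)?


Bottleneck = longest station time
Station times: [13.3, 2.5, 5.9, 9.6, 10.4]
Max = 13.3 min
Rate = 60 / 13.3
= 4.51 units/hour (bottleneck: 13.3min)


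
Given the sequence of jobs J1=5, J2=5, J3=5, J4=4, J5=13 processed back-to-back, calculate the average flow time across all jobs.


Completion times:
  J1: completes at 5
  J2: completes at 10
  J3: completes at 15
  J4: completes at 19
  J5: completes at 32
Sum = 81
Average = 81/5
= 16.20


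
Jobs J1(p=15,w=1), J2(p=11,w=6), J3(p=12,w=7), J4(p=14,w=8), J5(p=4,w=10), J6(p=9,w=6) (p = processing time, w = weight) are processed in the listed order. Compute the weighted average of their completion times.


Completion times:
  J1: C=15, w×C=1×15=15
  J2: C=26, w×C=6×26=156
  J3: C=38, w×C=7×38=266
  J4: C=52, w×C=8×52=416
  J5: C=56, w×C=10×56=560
  J6: C=65, w×C=6×65=390
Sum w×C = 1803
Sum w = 38
Weighted avg = 1803/38
= 47.45


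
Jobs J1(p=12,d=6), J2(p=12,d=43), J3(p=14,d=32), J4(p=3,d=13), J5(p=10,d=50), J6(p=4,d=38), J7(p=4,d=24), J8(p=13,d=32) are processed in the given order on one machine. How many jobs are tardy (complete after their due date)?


Completion vs due date:
  J1: C=12, d=6 → TARDY
  J2: C=24, d=43 → on time
  J3: C=38, d=32 → TARDY
  J4: C=41, d=13 → TARDY
  J5: C=51, d=50 → TARDY
  J6: C=55, d=38 → TARDY
  J7: C=59, d=24 → TARDY
  J8: C=72, d=32 → TARDY
Tardy jobs: J1, J3, J4, J5, J6, J7, J8
Count = 7


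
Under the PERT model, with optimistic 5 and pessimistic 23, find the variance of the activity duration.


σ² = ((p - o) / 6)² = (p - o)² / 36
= (23 - 5)² / 36
= 18² / 36
= 324 / 36
= 9.0000


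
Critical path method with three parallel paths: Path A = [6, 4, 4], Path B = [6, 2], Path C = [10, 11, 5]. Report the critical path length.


Path A: 6 + 4 + 4 = 14
Path B: 6 + 2 = 8
Path C: 10 + 11 + 5 = 26
Critical path = longest = max(14, 8, 26)
= 26 (Path C)


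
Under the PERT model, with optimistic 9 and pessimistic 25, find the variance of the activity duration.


σ² = ((p - o) / 6)² = (p - o)² / 36
= (25 - 9)² / 36
= 16² / 36
= 256 / 36
= 7.1111


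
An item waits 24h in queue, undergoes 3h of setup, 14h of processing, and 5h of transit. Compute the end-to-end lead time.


Lead time = queue + setup + processing + transit
= 24 + 3 + 14 + 5
= 46 hours


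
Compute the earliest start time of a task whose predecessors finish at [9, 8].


ES = max of all predecessor completion times
Predecessors: [9, 8]
ES = max(9, 8)
= 9


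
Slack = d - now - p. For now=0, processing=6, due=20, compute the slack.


Slack = due - current_time - processing
= 20 - 0 - 6
= 14


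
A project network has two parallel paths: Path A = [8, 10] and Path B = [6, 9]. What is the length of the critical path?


Path A: 8 + 10 = 18
Path B: 6 + 9 = 15
Critical path = longest = max(18, 15)
= 18 (Path A)


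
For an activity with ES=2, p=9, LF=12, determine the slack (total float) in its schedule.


EF = ES + duration = 2 + 9 = 11
LS = LF - duration = 12 - 9 = 3
Total Float = LF - EF = 12 - 11
(or LS - ES = 3 - 2)
= 1


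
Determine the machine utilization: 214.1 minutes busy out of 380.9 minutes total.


Utilization = busy / total × 100
= 214.1 / 380.9 × 100
= 56.2%


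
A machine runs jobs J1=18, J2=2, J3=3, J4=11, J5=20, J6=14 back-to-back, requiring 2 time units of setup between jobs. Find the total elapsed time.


Makespan = Σ processing + (n-1) × setup
= (18 + 2 + 3 + 11 + 20 + 14) + (6-1)×2
= 68 + 10
= 78 time units


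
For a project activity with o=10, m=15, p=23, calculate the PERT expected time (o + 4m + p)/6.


te = (o + 4m + p) / 6
= (10 + 4×15 + 23) / 6
= (10 + 60 + 23) / 6
= 93 / 6
= 15.50


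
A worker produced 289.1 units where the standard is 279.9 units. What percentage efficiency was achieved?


Efficiency = (actual / standard) × 100
= (289.1 / 279.9) × 100
= 103.3%


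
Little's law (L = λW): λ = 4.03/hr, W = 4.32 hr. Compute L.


Little's law: L = λ × W
= 4.03 × 4.32
= 17.41


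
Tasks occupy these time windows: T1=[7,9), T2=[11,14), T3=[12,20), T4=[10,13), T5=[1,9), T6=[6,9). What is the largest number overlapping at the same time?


Check each time point for overlaps:
  t=7: 3 tasks active (T1, T5, T6)
Max concurrent = 3


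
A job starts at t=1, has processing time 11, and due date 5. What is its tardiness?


Completion = start + processing = 1 + 11 = 12
Tardiness = max(0, C - d) = max(0, 12 - 5)
= max(0, 7)
= 7


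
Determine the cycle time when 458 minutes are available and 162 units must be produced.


Cycle time = available time / demand
= 458 / 162
= 2.83 min/unit


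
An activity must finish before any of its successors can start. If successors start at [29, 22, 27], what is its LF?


LF = min of all successor start times
Successors start at: [29, 22, 27]
LF = min(29, 22, 27)
= 22


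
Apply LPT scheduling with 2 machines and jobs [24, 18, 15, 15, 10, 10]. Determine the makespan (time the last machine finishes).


Jobs (LPT sorted): [24, 18, 15, 15, 10, 10]
Machines: 2
  J=24 → Machine 1 (load: 0+24=24)
  J=18 → Machine 2 (load: 0+18=18)
  J=15 → Machine 2 (load: 18+15=33)
  J=15 → Machine 1 (load: 24+15=39)
  J=10 → Machine 2 (load: 33+10=43)
  J=10 → Machine 1 (load: 39+10=49)
Machine loads: [49, 43]
Makespan = max = 49 time units


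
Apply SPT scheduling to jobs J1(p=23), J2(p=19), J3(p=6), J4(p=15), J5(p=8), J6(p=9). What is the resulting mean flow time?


SPT order: J3 → J5 → J6 → J4 → J2 → J1
Completion times:
  J3: C=6
  J5: C=14
  J6: C=23
  J4: C=38
  J2: C=57
  J1: C=80
Sum = 218, n = 6
Mean flow = 218/6
= 36.33


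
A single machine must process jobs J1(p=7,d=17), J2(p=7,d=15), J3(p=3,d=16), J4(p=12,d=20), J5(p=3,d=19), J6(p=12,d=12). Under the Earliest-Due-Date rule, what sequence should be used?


EDD: sort by earliest due date
  J6: d=12, p=12
  J2: d=15, p=7
  J3: d=16, p=3
  J1: d=17, p=7
  J5: d=19, p=3
  J4: d=20, p=12
Order: J6 → J2 → J3 → J1 → J5 → J4


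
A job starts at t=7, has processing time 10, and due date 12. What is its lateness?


Completion = 7 + 10 = 17
Lateness = C - d = 17 - 12
= 5


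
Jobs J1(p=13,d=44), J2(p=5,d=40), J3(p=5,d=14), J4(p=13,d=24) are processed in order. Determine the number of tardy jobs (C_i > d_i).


Completion vs due date:
  J1: C=13, d=44 → on time
  J2: C=18, d=40 → on time
  J3: C=23, d=14 → TARDY
  J4: C=36, d=24 → TARDY
Tardy jobs: J3, J4
Count = 2


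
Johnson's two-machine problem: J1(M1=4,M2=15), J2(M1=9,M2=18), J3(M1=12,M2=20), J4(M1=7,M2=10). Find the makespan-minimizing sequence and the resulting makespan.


Johnson's rule:
Group 1 (M1≤M2, sort by M1): ['J1', 'J4', 'J2', 'J3']
Group 2 (M1>M2, sort desc M2): []
Sequence: J1 → J4 → J2 → J3
Makespan calculation:
  J1: M1 done=4, M2 done=19
  J4: M1 done=11, M2 done=29
  J2: M1 done=20, M2 done=47
  J3: M1 done=32, M2 done=67
= Sequence: J1 → J4 → J2 → J3, Makespan: 67


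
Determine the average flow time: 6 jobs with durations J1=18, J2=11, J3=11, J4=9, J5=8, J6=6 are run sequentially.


Completion times:
  J1: completes at 18
  J2: completes at 29
  J3: completes at 40
  J4: completes at 49
  J5: completes at 57
  J6: completes at 63
Sum = 256
Average = 256/6
= 42.67


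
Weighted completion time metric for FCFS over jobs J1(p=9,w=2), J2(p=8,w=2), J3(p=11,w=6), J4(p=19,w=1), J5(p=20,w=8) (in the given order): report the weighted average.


Completion times:
  J1: C=9, w×C=2×9=18
  J2: C=17, w×C=2×17=34
  J3: C=28, w×C=6×28=168
  J4: C=47, w×C=1×47=47
  J5: C=67, w×C=8×67=536
Sum w×C = 803
Sum w = 19
Weighted avg = 803/19
= 42.26


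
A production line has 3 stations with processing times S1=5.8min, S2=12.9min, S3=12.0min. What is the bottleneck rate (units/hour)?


Bottleneck = longest station time
Station times: [5.8, 12.9, 12.0]
Max = 12.9 min
Rate = 60 / 12.9
= 4.65 units/hour (bottleneck: 12.9min)


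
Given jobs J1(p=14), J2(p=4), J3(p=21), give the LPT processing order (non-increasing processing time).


LPT: sort by longest processing time first
  J3: p=21
  J1: p=14
  J2: p=4
Order: J3 → J1 → J2


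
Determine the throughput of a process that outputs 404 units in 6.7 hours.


Throughput = units / time
= 404 / 6.7
= 60.3 units/hour


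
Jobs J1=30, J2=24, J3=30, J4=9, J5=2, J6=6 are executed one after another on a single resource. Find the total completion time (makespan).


Sequential makespan: sum all processing times
= 30 + 24 + 30 + 9 + 2 + 6
= 101 time units


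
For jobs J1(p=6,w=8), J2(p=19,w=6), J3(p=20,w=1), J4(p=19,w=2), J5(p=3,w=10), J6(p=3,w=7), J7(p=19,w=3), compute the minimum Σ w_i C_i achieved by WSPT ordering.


WSPT order (by p/w): J5 → J6 → J1 → J2 → J7 → J4 → J3
  J5: C=3, w·C=10×3=30
  J6: C=6, w·C=7×6=42
  J1: C=12, w·C=8×12=96
  J2: C=31, w·C=6×31=186
  J7: C=50, w·C=3×50=150
  J4: C=69, w·C=2×69=138
  J3: C=89, w·C=1×89=89
Σ w·C = 731
= 731


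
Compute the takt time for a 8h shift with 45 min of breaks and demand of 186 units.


Available = 8×60 - 45 = 435 min
Takt time = 435 / 186
= 2.34 min/unit


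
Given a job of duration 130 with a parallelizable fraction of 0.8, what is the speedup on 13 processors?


Amdahl's law: T_p = T × ((1-p) + p/N)
= 130 × ((1-0.8) + 0.8/13)
= 130 × (0.20 + 0.0615)
= 130 × 0.2615
= 34.00
Speedup = 130/34.00
= 3.82×


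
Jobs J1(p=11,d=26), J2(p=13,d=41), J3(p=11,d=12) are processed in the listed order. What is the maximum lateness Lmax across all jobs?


Lateness per job (L = C - d):
  J1: C=11, d=26, L=-15
  J2: C=24, d=41, L=-17
  J3: C=35, d=12, L=23
Lmax = max(-15, -17, 23)
= 23


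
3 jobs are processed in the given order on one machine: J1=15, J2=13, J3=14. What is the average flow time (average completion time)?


Completion times:
  J1: completes at 15
  J2: completes at 28
  J3: completes at 42
Sum = 85
Average = 85/3
= 28.33


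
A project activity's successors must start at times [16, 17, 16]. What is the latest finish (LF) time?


LF = min of all successor start times
Successors start at: [16, 17, 16]
LF = min(16, 17, 16)
= 16


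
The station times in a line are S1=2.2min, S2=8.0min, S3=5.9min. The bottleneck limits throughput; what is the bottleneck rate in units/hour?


Bottleneck = longest station time
Station times: [2.2, 8.0, 5.9]
Max = 8.0 min
Rate = 60 / 8.0
= 7.50 units/hour (bottleneck: 8.0min)


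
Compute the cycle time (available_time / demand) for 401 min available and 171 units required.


Cycle time = available time / demand
= 401 / 171
= 2.35 min/unit


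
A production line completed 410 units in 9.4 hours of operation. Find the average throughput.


Throughput = units / time
= 410 / 9.4
= 43.6 units/hour


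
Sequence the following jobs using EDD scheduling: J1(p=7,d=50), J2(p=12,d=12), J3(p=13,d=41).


EDD: sort by earliest due date
  J2: d=12, p=12
  J3: d=41, p=13
  J1: d=50, p=7
Order: J2 → J3 → J1


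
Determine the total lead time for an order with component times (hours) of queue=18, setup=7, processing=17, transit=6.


Lead time = queue + setup + processing + transit
= 18 + 7 + 17 + 6
= 48 hours


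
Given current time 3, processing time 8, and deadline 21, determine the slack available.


Slack = due - current_time - processing
= 21 - 3 - 8
= 10


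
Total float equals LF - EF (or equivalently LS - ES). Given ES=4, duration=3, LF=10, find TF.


EF = ES + duration = 4 + 3 = 7
LS = LF - duration = 10 - 3 = 7
Total Float = LF - EF = 10 - 7
(or LS - ES = 7 - 4)
= 3


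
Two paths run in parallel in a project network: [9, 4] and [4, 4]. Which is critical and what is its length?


Path A: 9 + 4 = 13
Path B: 4 + 4 = 8
Critical path = longest = max(13, 8)
= 13 (Path A)


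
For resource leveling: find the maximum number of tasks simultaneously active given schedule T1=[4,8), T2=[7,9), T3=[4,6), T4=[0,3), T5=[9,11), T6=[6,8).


Check each time point for overlaps:
  t=7: 3 tasks active (T1, T2, T6)
Max concurrent = 3


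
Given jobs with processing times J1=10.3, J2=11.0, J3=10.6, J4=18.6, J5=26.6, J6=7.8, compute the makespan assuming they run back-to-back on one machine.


Sequential makespan: sum all processing times
= 10.3 + 11.0 + 10.6 + 18.6 + 26.6 + 7.8
= 84.9 time units


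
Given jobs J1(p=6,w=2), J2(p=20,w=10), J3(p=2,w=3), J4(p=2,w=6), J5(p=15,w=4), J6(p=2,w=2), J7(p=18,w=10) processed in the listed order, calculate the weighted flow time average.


Completion times:
  J1: C=6, w×C=2×6=12
  J2: C=26, w×C=10×26=260
  J3: C=28, w×C=3×28=84
  J4: C=30, w×C=6×30=180
  J5: C=45, w×C=4×45=180
  J6: C=47, w×C=2×47=94
  J7: C=65, w×C=10×65=650
Sum w×C = 1460
Sum w = 37
Weighted avg = 1460/37
= 39.46


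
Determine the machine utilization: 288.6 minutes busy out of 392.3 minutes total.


Utilization = busy / total × 100
= 288.6 / 392.3 × 100
= 73.6%


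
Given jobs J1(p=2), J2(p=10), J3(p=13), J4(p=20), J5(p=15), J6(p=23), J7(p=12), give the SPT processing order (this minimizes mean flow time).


SPT: sort by shortest processing time
  J1: p=2
  J2: p=10
  J7: p=12
  J3: p=13
  J5: p=15
  J4: p=20
  J6: p=23
Order: J1 → J2 → J7 → J3 → J5 → J4 → J6


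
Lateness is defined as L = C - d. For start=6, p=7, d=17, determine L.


Completion = 6 + 7 = 13
Lateness = C - d = 13 - 17
= -4


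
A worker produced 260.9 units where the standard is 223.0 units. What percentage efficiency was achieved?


Efficiency = (actual / standard) × 100
= (260.9 / 223.0) × 100
= 117.0%


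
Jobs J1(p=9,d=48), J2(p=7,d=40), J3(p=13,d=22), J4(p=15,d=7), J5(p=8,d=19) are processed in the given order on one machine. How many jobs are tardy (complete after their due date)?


Completion vs due date:
  J1: C=9, d=48 → on time
  J2: C=16, d=40 → on time
  J3: C=29, d=22 → TARDY
  J4: C=44, d=7 → TARDY
  J5: C=52, d=19 → TARDY
Tardy jobs: J3, J4, J5
Count = 3


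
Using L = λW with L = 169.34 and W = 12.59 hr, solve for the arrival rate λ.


Little's law: L = λW → λ = L / W
= 169.34 / 12.59
= 13.45 per hour


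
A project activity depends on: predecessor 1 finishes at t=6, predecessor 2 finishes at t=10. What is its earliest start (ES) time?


ES = max of all predecessor completion times
Predecessors: [6, 10]
ES = max(6, 10)
= 10


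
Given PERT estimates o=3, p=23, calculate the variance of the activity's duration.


σ² = ((p - o) / 6)² = (p - o)² / 36
= (23 - 3)² / 36
= 20² / 36
= 400 / 36
= 11.1111


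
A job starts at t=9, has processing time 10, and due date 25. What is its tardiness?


Completion = start + processing = 9 + 10 = 19
Tardiness = max(0, C - d) = max(0, 19 - 25)
= max(0, -6)
= 0


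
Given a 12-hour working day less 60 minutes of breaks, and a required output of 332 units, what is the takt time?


Available = 12×60 - 60 = 660 min
Takt time = 660 / 332
= 1.99 min/unit


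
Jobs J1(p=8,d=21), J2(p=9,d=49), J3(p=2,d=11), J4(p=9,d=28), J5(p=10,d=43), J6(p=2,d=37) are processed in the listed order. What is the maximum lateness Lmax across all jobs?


Lateness per job (L = C - d):
  J1: C=8, d=21, L=-13
  J2: C=17, d=49, L=-32
  J3: C=19, d=11, L=8
  J4: C=28, d=28, L=0
  J5: C=38, d=43, L=-5
  J6: C=40, d=37, L=3
Lmax = max(-13, -32, 8, 0, -5, 3)
= 8


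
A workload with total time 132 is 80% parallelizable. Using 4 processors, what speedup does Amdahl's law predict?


Amdahl's law: T_p = T × ((1-p) + p/N)
= 132 × ((1-0.8) + 0.8/4)
= 132 × (0.20 + 0.2000)
= 132 × 0.4000
= 52.80
Speedup = 132/52.80
= 2.50×


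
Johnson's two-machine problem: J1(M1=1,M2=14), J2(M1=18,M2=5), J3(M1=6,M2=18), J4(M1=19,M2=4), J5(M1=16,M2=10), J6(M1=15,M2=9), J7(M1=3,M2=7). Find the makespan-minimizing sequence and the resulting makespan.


Johnson's rule:
Group 1 (M1≤M2, sort by M1): ['J1', 'J7', 'J3']
Group 2 (M1>M2, sort desc M2): ['J5', 'J6', 'J2', 'J4']
Sequence: J1 → J7 → J3 → J5 → J6 → J2 → J4
Makespan calculation:
  J1: M1 done=1, M2 done=15
  J7: M1 done=4, M2 done=22
  J3: M1 done=10, M2 done=40
  J5: M1 done=26, M2 done=50
  J6: M1 done=41, M2 done=59
  J2: M1 done=59, M2 done=64
  J4: M1 done=78, M2 done=82
= Sequence: J1 → J7 → J3 → J5 → J6 → J2 → J4, Makespan: 82


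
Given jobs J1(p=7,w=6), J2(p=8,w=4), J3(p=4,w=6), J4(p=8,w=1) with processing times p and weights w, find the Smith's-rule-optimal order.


WSPT (Smith's rule): sort by p/w ascending
  J3: p/w = 4/6 = 0.667
  J1: p/w = 7/6 = 1.167
  J2: p/w = 8/4 = 2.000
  J4: p/w = 8/1 = 8.000
Order: J3 → J1 → J2 → J4


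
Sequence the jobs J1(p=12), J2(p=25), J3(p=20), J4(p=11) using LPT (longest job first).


LPT: sort by longest processing time first
  J2: p=25
  J3: p=20
  J1: p=12
  J4: p=11
Order: J2 → J3 → J1 → J4


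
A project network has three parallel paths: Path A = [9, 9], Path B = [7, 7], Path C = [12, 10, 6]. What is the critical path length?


Path A: 9 + 9 = 18
Path B: 7 + 7 = 14
Path C: 12 + 10 + 6 = 28
Critical path = longest = max(18, 14, 28)
= 28 (Path C)


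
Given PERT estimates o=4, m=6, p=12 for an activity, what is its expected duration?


te = (o + 4m + p) / 6
= (4 + 4×6 + 12) / 6
= (4 + 24 + 12) / 6
= 40 / 6
= 6.67


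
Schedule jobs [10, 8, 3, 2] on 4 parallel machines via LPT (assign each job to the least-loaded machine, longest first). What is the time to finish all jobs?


Jobs (LPT sorted): [10, 8, 3, 2]
Machines: 4
  J=10 → Machine 1 (load: 0+10=10)
  J=8 → Machine 2 (load: 0+8=8)
  J=3 → Machine 3 (load: 0+3=3)
  J=2 → Machine 4 (load: 0+2=2)
Machine loads: [10, 8, 3, 2]
Makespan = max = 10 time units


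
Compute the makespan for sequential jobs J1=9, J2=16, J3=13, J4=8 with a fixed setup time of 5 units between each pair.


Makespan = Σ processing + (n-1) × setup
= (9 + 16 + 13 + 8) + (4-1)×5
= 46 + 15
= 61 time units


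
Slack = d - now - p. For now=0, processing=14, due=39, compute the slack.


Slack = due - current_time - processing
= 39 - 0 - 14
= 25


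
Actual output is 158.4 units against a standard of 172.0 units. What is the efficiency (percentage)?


Efficiency = (actual / standard) × 100
= (158.4 / 172.0) × 100
= 92.1%


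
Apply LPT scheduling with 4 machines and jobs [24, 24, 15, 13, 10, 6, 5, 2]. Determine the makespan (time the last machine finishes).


Jobs (LPT sorted): [24, 24, 15, 13, 10, 6, 5, 2]
Machines: 4
  J=24 → Machine 1 (load: 0+24=24)
  J=24 → Machine 2 (load: 0+24=24)
  J=15 → Machine 3 (load: 0+15=15)
  J=13 → Machine 4 (load: 0+13=13)
  J=10 → Machine 4 (load: 13+10=23)
  J=6 → Machine 3 (load: 15+6=21)
  J=5 → Machine 3 (load: 21+5=26)
  J=2 → Machine 4 (load: 23+2=25)
Machine loads: [24, 24, 26, 25]
Makespan = max = 26 time units


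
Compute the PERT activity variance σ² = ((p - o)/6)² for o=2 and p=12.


σ² = ((p - o) / 6)² = (p - o)² / 36
= (12 - 2)² / 36
= 10² / 36
= 100 / 36
= 2.7778


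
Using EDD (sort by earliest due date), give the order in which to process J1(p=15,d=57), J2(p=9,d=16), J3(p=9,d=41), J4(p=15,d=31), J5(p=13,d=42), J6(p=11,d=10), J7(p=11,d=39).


EDD: sort by earliest due date
  J6: d=10, p=11
  J2: d=16, p=9
  J4: d=31, p=15
  J7: d=39, p=11
  J3: d=41, p=9
  J5: d=42, p=13
  J1: d=57, p=15
Order: J6 → J2 → J4 → J7 → J3 → J5 → J1


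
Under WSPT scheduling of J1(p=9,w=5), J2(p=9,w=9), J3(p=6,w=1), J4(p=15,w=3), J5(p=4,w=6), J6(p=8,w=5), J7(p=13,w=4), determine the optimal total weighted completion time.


WSPT order (by p/w): J5 → J2 → J6 → J1 → J7 → J4 → J3
  J5: C=4, w·C=6×4=24
  J2: C=13, w·C=9×13=117
  J6: C=21, w·C=5×21=105
  J1: C=30, w·C=5×30=150
  J7: C=43, w·C=4×43=172
  J4: C=58, w·C=3×58=174
  J3: C=64, w·C=1×64=64
Σ w·C = 806
= 806


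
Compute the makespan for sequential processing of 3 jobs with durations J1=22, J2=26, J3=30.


Sequential makespan: sum all processing times
= 22 + 26 + 30
= 78 time units


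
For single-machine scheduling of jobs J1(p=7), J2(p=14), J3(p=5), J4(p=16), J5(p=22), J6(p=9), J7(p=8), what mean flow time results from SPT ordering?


SPT order: J3 → J1 → J7 → J6 → J2 → J4 → J5
Completion times:
  J3: C=5
  J1: C=12
  J7: C=20
  J6: C=29
  J2: C=43
  J4: C=59
  J5: C=81
Sum = 249, n = 7
Mean flow = 249/7
= 35.57


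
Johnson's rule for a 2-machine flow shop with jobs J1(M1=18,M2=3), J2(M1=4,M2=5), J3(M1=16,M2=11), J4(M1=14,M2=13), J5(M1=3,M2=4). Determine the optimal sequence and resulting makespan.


Johnson's rule:
Group 1 (M1≤M2, sort by M1): ['J5', 'J2']
Group 2 (M1>M2, sort desc M2): ['J4', 'J3', 'J1']
Sequence: J5 → J2 → J4 → J3 → J1
Makespan calculation:
  J5: M1 done=3, M2 done=7
  J2: M1 done=7, M2 done=12
  J4: M1 done=21, M2 done=34
  J3: M1 done=37, M2 done=48
  J1: M1 done=55, M2 done=58
= Sequence: J5 → J2 → J4 → J3 → J1, Makespan: 58


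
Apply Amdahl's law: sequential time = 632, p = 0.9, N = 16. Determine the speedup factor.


Amdahl's law: T_p = T × ((1-p) + p/N)
= 632 × ((1-0.9) + 0.9/16)
= 632 × (0.10 + 0.0563)
= 632 × 0.1562
= 98.75
Speedup = 632/98.75
= 6.40×


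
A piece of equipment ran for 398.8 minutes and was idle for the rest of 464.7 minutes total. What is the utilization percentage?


Utilization = busy / total × 100
= 398.8 / 464.7 × 100
= 85.8%


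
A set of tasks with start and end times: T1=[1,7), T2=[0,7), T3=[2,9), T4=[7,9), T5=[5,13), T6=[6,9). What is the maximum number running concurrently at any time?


Check each time point for overlaps:
  t=6: 5 tasks active (T1, T2, T3, T5, T6)
Max concurrent = 5


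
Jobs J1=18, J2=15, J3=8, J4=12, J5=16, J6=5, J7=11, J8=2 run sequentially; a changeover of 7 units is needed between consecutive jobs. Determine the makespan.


Makespan = Σ processing + (n-1) × setup
= (18 + 15 + 8 + 12 + 16 + 5 + 11 + 2) + (8-1)×7
= 87 + 49
= 136 time units


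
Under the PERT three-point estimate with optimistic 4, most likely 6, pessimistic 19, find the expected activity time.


te = (o + 4m + p) / 6
= (4 + 4×6 + 19) / 6
= (4 + 24 + 19) / 6
= 47 / 6
= 7.83


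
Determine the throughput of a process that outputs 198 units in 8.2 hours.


Throughput = units / time
= 198 / 8.2
= 24.1 units/hour


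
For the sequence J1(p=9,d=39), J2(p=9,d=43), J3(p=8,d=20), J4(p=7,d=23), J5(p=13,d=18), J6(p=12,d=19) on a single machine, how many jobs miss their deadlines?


Completion vs due date:
  J1: C=9, d=39 → on time
  J2: C=18, d=43 → on time
  J3: C=26, d=20 → TARDY
  J4: C=33, d=23 → TARDY
  J5: C=46, d=18 → TARDY
  J6: C=58, d=19 → TARDY
Tardy jobs: J3, J4, J5, J6
Count = 4


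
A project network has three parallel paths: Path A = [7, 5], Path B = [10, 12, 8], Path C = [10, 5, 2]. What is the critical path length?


Path A: 7 + 5 = 12
Path B: 10 + 12 + 8 = 30
Path C: 10 + 5 + 2 = 17
Critical path = longest = max(12, 30, 17)
= 30 (Path B)


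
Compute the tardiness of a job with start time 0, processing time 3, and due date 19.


Completion = start + processing = 0 + 3 = 3
Tardiness = max(0, C - d) = max(0, 3 - 19)
= max(0, -16)
= 0


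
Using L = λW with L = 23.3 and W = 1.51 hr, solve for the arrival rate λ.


Little's law: L = λW → λ = L / W
= 23.3 / 1.51
= 15.43 per hour


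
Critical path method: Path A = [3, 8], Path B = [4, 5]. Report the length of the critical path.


Path A: 3 + 8 = 11
Path B: 4 + 5 = 9
Critical path = longest = max(11, 9)
= 11 (Path A)


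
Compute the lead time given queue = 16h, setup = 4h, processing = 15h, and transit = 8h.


Lead time = queue + setup + processing + transit
= 16 + 4 + 15 + 8
= 43 hours


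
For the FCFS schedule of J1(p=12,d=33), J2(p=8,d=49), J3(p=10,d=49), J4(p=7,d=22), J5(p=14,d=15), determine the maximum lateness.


Lateness per job (L = C - d):
  J1: C=12, d=33, L=-21
  J2: C=20, d=49, L=-29
  J3: C=30, d=49, L=-19
  J4: C=37, d=22, L=15
  J5: C=51, d=15, L=36
Lmax = max(-21, -29, -19, 15, 36)
= 36


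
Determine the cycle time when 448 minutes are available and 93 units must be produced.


Cycle time = available time / demand
= 448 / 93
= 4.82 min/unit


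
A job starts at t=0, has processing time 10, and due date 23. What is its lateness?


Completion = 0 + 10 = 10
Lateness = C - d = 10 - 23
= -13


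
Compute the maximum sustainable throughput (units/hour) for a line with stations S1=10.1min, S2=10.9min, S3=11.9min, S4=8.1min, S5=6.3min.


Bottleneck = longest station time
Station times: [10.1, 10.9, 11.9, 8.1, 6.3]
Max = 11.9 min
Rate = 60 / 11.9
= 5.04 units/hour (bottleneck: 11.9min)


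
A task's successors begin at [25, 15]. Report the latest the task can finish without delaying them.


LF = min of all successor start times
Successors start at: [25, 15]
LF = min(25, 15)
= 15


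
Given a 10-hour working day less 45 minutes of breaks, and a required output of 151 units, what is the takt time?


Available = 10×60 - 45 = 555 min
Takt time = 555 / 151
= 3.68 min/unit


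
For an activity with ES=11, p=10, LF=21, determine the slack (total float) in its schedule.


EF = ES + duration = 11 + 10 = 21
LS = LF - duration = 21 - 10 = 11
Total Float = LF - EF = 21 - 21
(or LS - ES = 11 - 11)
= 0


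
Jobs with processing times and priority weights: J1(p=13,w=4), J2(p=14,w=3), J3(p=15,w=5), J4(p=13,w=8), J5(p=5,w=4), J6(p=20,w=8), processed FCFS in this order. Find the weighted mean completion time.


Completion times:
  J1: C=13, w×C=4×13=52
  J2: C=27, w×C=3×27=81
  J3: C=42, w×C=5×42=210
  J4: C=55, w×C=8×55=440
  J5: C=60, w×C=4×60=240
  J6: C=80, w×C=8×80=640
Sum w×C = 1663
Sum w = 32
Weighted avg = 1663/32
= 51.97


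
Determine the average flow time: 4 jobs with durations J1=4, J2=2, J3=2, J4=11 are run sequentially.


Completion times:
  J1: completes at 4
  J2: completes at 6
  J3: completes at 8
  J4: completes at 19
Sum = 37
Average = 37/4
= 9.25


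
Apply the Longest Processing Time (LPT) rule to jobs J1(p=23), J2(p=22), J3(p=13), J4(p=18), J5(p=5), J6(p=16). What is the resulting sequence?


LPT: sort by longest processing time first
  J1: p=23
  J2: p=22
  J4: p=18
  J6: p=16
  J3: p=13
  J5: p=5
Order: J1 → J2 → J4 → J6 → J3 → J5


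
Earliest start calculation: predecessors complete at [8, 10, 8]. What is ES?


ES = max of all predecessor completion times
Predecessors: [8, 10, 8]
ES = max(8, 10, 8)
= 10


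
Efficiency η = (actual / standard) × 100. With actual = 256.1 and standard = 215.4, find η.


Efficiency = (actual / standard) × 100
= (256.1 / 215.4) × 100
= 118.9%


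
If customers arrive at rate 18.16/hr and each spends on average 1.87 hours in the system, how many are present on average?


Little's law: L = λ × W
= 18.16 × 1.87
= 33.96


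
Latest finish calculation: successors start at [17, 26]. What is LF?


LF = min of all successor start times
Successors start at: [17, 26]
LF = min(17, 26)
= 17
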